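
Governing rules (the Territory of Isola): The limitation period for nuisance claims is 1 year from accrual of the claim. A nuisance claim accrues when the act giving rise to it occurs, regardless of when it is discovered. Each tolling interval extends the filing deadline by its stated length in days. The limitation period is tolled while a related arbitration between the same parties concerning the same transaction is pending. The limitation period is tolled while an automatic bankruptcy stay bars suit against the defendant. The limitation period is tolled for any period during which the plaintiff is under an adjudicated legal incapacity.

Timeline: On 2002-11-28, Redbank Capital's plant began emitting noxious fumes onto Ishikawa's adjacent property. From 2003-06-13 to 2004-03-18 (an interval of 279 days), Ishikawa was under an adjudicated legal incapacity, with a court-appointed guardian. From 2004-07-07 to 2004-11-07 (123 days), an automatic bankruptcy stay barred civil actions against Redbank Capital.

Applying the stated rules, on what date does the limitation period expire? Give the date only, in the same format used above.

2005-01-03

The limitation period began to run on 2002-11-28.
1 year from 2002-11-28 is 2003-11-28.
Because the plaintiff's legal incapacity ran from 2003-06-13 to 2004-03-18, the deadline is extended by 279 days to 2004-09-02.
The automatic bankruptcy stay from 2004-07-07 to 2004-11-07 tolled the period for 123 days, extending the deadline to 2005-01-03.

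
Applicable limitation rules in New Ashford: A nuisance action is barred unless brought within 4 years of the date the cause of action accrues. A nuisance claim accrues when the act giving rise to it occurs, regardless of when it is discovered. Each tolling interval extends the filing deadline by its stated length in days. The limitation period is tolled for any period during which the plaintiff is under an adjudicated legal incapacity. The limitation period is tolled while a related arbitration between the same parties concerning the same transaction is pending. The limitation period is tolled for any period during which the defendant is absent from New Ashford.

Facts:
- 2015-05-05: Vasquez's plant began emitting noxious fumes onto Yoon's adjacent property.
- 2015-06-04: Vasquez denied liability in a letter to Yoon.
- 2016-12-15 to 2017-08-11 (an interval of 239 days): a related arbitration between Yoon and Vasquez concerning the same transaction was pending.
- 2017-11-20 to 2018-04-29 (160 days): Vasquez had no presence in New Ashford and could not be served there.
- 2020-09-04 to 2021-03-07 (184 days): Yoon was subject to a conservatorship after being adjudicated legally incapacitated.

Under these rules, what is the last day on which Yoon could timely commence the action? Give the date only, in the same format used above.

The cause of action accrued on 2015-05-05, the date of the act.
The untolled deadline — 4 years after 2015-05-05 — is 2019-05-05.
Because the pending related arbitration ran from 2016-12-15 to 2017-08-11, the deadline is extended by 239 days to 2019-12-30.
The period was tolled for 160 days by the defendant's absence from the jurisdiction (2017-11-20 to 2018-04-29), pushing the deadline to 2020-06-07.
The plaintiff's legal incapacity starting 2020-09-04 came too late — the period had run on 2020-06-07 — and so does not extend the deadline.
None of the other events listed affects the running of the period under the stated rules.

2020-06-07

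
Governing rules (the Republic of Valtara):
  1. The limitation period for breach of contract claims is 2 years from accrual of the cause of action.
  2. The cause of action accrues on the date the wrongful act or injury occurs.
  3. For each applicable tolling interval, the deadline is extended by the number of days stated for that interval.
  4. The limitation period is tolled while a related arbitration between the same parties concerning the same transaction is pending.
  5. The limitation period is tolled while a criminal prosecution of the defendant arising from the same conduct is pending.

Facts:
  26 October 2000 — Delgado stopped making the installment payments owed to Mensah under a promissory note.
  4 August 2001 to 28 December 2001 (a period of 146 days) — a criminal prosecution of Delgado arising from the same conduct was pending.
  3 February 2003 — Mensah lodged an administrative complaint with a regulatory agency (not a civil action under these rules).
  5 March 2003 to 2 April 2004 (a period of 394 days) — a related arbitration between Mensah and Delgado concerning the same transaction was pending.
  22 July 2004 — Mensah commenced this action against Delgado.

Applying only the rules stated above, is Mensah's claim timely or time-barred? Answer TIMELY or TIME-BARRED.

TIME-BARRED

The limitation period began to run on 26 October 2000.
The untolled deadline — 2 years after 26 October 2000 — is 26 October 2002.
The pending criminal prosecution from 4 August 2001 to 28 December 2001 tolled the period for 146 days, extending the deadline to 21 March 2003.
Because the pending related arbitration ran from 5 March 2003 to 2 April 2004, the deadline is extended by 394 days to 18 April 2004.
Nothing else in the chronology tolls or restarts the period.
Mensah filed on 22 July 2004, after the 18 April 2004 deadline, so the action is time-barred.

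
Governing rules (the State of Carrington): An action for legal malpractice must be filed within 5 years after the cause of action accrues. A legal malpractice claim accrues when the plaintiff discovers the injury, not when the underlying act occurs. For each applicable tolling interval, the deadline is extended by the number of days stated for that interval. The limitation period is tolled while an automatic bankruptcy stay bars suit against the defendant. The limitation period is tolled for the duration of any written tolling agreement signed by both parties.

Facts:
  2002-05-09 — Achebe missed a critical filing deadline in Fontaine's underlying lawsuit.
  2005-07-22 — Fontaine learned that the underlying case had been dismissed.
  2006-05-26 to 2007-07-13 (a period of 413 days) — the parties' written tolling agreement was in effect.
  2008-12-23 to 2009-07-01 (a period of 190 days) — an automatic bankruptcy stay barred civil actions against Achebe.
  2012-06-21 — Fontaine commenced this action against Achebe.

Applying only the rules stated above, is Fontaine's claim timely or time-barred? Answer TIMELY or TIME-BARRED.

The claim did not accrue until Fontaine discovered the injury on 2005-07-22; the 2002-05-09 act date does not start the clock under the stated rule.
The untolled deadline — 5 years after 2005-07-22 — is 2010-07-22.
The period was tolled for 413 days by the written tolling agreement (2006-05-26 to 2007-07-13), pushing the deadline to 2011-09-08.
The automatic bankruptcy stay from 2008-12-23 to 2009-07-01 tolled the period for 190 days, extending the deadline to 2012-03-16.
Fontaine filed on 2012-06-21, after the 2012-03-16 deadline, so the action is time-barred.

TIME-BARRED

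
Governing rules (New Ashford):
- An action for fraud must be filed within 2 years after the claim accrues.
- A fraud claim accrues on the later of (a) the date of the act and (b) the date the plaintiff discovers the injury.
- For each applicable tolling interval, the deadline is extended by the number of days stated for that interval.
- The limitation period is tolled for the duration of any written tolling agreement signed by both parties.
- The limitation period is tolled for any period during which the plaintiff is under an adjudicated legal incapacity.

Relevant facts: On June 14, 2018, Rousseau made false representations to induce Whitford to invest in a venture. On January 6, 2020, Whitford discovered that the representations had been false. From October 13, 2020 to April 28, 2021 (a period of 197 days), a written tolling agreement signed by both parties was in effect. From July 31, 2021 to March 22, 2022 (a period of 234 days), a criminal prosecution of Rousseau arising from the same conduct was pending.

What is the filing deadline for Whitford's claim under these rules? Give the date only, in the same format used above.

Taking the later of the act (June 14, 2018) and discovery (January 6, 2020), the claim accrued on January 6, 2020.
2 years from January 6, 2020 is January 6, 2022.
The written tolling agreement from October 13, 2020 to April 28, 2021 tolled the period for 197 days, extending the deadline to July 22, 2022.
No stated provision tolls the period for a criminal prosecution, so the interval from July 31, 2021 to March 22, 2022 has no effect on the deadline.

July 22, 2022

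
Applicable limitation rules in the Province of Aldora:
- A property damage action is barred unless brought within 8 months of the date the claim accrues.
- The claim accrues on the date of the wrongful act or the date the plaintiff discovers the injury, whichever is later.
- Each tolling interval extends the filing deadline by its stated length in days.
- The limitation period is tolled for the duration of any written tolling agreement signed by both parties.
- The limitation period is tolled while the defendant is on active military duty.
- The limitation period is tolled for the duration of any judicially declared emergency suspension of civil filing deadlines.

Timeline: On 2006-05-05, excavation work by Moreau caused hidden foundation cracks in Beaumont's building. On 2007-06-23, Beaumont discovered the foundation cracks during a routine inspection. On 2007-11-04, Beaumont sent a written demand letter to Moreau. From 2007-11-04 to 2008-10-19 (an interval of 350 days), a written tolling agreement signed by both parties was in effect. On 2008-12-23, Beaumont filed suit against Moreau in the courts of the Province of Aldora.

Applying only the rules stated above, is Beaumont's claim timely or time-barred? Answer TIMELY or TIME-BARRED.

TIMELY

Taking the later of the act (2006-05-05) and discovery (2007-06-23), the claim accrued on 2007-06-23.
The untolled deadline — 8 months after 2007-06-23 — is 2008-02-23.
The period was tolled for 350 days by the written tolling agreement (2007-11-04 to 2008-10-19), pushing the deadline to 2009-02-07.
The other events in the timeline have no effect on the limitation period under the stated rules.
Beaumont filed on 2008-12-23, before the 2009-02-07 deadline, so the action is timely.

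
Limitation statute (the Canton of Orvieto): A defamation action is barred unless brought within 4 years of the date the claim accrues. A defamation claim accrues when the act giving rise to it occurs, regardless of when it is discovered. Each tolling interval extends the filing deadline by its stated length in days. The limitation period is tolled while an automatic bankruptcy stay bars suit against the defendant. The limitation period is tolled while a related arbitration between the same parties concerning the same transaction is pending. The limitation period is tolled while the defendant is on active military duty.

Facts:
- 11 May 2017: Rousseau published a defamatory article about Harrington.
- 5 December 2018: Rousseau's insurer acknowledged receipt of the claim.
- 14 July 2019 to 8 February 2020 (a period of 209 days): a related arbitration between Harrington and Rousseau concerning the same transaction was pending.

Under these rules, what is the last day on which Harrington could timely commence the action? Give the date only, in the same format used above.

6 December 2021

The limitation period began to run on 11 May 2017.
The untolled deadline — 4 years after 11 May 2017 — is 11 May 2021.
Because the pending related arbitration ran from 14 July 2019 to 8 February 2020, the deadline is extended by 209 days to 6 December 2021.
The other events in the timeline have no effect on the limitation period under the stated rules.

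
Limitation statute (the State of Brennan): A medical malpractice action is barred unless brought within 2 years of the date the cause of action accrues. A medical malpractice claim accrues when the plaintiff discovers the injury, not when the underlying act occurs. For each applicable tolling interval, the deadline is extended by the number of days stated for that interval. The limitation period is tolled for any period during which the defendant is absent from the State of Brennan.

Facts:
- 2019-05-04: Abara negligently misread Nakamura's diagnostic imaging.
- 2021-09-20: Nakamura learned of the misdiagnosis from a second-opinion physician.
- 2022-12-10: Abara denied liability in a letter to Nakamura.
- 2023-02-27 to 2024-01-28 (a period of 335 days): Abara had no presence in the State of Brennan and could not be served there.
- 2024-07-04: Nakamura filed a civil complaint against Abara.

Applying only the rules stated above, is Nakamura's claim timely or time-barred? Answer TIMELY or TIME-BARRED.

TIMELY

Accrual is tied to discovery, so the period began on 2021-09-20 rather than on 2019-05-04 when the act occurred.
2 years from 2021-09-20 is 2023-09-20.
Because the defendant's absence from the jurisdiction ran from 2023-02-27 to 2024-01-28, the deadline is extended by 335 days to 2024-08-20.
None of the other events listed affects the running of the period under the stated rules.
The 2024-07-04 filing precedes the 2024-08-20 deadline; the claim is timely.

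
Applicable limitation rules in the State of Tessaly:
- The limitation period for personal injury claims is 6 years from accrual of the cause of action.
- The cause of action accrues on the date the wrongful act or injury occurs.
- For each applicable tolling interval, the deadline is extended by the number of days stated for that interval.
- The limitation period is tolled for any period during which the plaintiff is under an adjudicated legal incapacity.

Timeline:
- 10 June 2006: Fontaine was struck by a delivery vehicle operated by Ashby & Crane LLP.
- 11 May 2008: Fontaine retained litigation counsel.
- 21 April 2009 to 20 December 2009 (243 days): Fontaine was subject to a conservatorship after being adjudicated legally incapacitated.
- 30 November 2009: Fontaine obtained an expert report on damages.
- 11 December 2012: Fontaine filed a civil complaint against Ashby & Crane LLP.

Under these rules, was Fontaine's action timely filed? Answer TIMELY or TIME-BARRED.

TIMELY

The cause of action accrued on 10 June 2006, the date of the act.
Adding the 6 years base period to 10 June 2006 gives a deadline of 10 June 2012, before any tolling.
Because the plaintiff's legal incapacity ran from 21 April 2009 to 20 December 2009, the deadline is extended by 243 days to 8 February 2013.
None of the other events listed affects the running of the period under the stated rules.
Fontaine filed on 11 December 2012, before the 8 February 2013 deadline, so the action is timely.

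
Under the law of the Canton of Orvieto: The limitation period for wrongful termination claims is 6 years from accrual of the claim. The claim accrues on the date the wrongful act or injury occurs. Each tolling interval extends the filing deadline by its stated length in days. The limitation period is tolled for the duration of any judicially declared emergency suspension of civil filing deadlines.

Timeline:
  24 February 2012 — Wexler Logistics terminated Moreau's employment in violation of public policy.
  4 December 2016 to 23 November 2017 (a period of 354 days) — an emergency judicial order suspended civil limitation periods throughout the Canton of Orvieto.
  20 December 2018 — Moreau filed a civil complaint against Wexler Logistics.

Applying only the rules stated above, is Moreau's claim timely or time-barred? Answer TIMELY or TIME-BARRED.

TIMELY

The limitation period began to run on 24 February 2012.
Adding the 6 years base period to 24 February 2012 gives a deadline of 24 February 2018, before any tolling.
Because the emergency suspension of filing deadlines ran from 4 December 2016 to 23 November 2017, the deadline is extended by 354 days to 13 February 2019.
Filing on 20 December 2018 beat the 13 February 2019 deadline — the action is timely.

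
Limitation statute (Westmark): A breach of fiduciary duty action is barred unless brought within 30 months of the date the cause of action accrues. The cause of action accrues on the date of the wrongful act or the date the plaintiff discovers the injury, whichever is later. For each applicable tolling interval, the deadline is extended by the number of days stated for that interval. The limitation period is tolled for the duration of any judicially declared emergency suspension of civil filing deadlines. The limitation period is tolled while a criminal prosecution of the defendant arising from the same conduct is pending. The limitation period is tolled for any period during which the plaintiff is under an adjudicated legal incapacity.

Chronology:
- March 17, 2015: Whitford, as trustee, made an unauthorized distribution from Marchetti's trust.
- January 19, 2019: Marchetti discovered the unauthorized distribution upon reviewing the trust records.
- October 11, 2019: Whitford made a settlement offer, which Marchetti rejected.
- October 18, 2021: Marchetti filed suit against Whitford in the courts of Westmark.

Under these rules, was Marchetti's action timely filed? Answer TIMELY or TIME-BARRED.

Because discovery on January 19, 2019 post-dates the March 17, 2015 act, accrual under the later-of rule falls on January 19, 2019.
The untolled deadline — 30 months after January 19, 2019 — is July 19, 2021.
The other events in the timeline have no effect on the limitation period under the stated rules.
Filing on October 18, 2021 missed the July 19, 2021 deadline — the action is time-barred.

TIME-BARRED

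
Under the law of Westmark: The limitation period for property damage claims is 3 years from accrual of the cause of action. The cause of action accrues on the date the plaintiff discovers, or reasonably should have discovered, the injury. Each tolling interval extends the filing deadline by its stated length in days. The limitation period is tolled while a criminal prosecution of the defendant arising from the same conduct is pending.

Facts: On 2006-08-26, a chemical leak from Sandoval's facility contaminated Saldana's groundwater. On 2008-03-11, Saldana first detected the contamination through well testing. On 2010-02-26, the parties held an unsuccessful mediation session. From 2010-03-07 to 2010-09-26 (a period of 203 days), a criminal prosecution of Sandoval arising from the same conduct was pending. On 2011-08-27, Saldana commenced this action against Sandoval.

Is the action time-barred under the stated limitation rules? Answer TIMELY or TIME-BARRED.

TIMELY

Under the discovery rule, the claim accrued on 2008-03-11, when Saldana discovered the injury — not on the 2006-08-26 date of the underlying act.
3 years from 2008-03-11 is 2011-03-11.
The period was tolled for 203 days by the pending criminal prosecution (2010-03-07 to 2010-09-26), pushing the deadline to 2011-09-30.
The other events in the timeline have no effect on the limitation period under the stated rules.
The 2011-08-27 filing precedes the 2011-09-30 deadline; the claim is timely.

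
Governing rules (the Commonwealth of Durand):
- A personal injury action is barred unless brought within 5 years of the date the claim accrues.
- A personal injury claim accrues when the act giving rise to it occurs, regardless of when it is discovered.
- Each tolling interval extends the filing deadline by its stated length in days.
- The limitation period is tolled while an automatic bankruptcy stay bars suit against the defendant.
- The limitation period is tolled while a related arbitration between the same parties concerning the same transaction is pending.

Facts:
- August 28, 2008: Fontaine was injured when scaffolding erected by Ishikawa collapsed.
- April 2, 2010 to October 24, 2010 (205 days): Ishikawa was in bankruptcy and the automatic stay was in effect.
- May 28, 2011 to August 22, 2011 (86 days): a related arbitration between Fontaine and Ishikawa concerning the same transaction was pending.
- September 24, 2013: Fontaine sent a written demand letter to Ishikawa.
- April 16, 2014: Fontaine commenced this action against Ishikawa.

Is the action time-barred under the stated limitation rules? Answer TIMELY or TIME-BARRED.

TIMELY

The limitation period began to run on August 28, 2008.
5 years from August 28, 2008 is August 28, 2013.
The period was tolled for 205 days by the automatic bankruptcy stay (April 2, 2010 to October 24, 2010), pushing the deadline to March 21, 2014.
The period was tolled for 86 days by the pending related arbitration (May 28, 2011 to August 22, 2011), pushing the deadline to June 15, 2014.
The other events in the timeline have no effect on the limitation period under the stated rules.
Filing on April 16, 2014 beat the June 15, 2014 deadline — the action is timely.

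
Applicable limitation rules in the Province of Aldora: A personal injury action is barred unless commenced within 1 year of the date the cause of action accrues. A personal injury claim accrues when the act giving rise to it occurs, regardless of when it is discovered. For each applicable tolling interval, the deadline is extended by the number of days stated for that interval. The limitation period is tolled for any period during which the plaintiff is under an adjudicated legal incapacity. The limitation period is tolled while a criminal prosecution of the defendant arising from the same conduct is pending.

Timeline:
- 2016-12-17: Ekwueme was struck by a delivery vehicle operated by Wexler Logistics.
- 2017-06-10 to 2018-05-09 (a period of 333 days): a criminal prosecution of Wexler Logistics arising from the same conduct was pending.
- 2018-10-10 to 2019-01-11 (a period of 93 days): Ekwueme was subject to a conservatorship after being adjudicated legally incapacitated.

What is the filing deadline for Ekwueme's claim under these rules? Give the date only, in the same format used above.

2019-02-16

The cause of action accrued on 2016-12-17, the date of the act.
1 year from 2016-12-17 is 2017-12-17.
The period was tolled for 333 days by the pending criminal prosecution (2017-06-10 to 2018-05-09), pushing the deadline to 2018-11-15.
Because the plaintiff's legal incapacity ran from 2018-10-10 to 2019-01-11, the deadline is extended by 93 days to 2019-02-16.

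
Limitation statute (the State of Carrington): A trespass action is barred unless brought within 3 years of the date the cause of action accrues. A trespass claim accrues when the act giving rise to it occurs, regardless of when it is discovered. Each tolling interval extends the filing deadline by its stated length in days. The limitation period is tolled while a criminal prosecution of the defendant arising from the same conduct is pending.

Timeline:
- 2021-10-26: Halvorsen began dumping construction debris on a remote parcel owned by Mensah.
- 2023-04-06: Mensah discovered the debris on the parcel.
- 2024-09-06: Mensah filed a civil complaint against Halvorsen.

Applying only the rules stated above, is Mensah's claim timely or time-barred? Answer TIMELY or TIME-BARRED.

The claim accrued on 2021-10-26, when the wrongful act occurred; under the stated occurrence rule the 2023-04-06 discovery does not delay accrual.
3 years from 2021-10-26 is 2024-10-26.
Filing on 2024-09-06 beat the 2024-10-26 deadline — the action is timely.

TIMELY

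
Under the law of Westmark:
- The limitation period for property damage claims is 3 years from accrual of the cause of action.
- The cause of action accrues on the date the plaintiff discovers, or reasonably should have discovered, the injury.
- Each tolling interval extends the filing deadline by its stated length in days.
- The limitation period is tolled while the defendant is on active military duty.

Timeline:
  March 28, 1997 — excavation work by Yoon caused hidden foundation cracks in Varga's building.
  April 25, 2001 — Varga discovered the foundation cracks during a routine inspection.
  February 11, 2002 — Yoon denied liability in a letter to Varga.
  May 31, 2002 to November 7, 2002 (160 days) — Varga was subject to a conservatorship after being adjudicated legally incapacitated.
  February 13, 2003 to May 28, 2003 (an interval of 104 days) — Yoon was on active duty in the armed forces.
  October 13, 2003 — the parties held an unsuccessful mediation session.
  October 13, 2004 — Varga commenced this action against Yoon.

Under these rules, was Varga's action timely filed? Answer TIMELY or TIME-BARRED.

The claim did not accrue until Varga discovered the injury on April 25, 2001; the March 28, 1997 act date does not start the clock under the stated rule.
Adding the 3 years base period to April 25, 2001 gives a deadline of April 25, 2004, before any tolling.
Because the defendant's active military service ran from February 13, 2003 to May 28, 2003, the deadline is extended by 104 days to August 7, 2004.
The plaintiff's legal incapacity from May 31, 2002 to November 7, 2002 does not toll the period, because no stated rule makes the plaintiff's incapacity a tolling event.
Nothing else in the chronology tolls or restarts the period.
Varga filed on October 13, 2004, after the August 7, 2004 deadline, so the action is time-barred.

TIME-BARRED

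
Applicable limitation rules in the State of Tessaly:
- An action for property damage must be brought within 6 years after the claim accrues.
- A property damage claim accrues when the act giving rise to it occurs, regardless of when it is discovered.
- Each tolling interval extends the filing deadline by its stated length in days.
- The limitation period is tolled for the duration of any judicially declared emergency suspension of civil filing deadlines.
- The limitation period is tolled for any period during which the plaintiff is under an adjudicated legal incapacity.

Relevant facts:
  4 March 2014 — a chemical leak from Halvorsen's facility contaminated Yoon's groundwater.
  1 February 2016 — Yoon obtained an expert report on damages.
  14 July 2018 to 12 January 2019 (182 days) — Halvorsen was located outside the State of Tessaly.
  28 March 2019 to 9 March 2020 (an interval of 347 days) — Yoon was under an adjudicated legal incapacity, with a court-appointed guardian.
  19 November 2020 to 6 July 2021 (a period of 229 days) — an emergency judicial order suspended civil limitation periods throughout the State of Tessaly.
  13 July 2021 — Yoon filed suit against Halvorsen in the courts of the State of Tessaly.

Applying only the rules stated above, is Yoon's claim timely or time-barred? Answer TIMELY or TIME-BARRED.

TIMELY

The limitation period began to run on 4 March 2014.
Adding the 6 years base period to 4 March 2014 gives a deadline of 4 March 2020, before any tolling.
Because the plaintiff's legal incapacity ran from 28 March 2019 to 9 March 2020, the deadline is extended by 347 days to 14 February 2021.
The period was tolled for 229 days by the emergency suspension of filing deadlines (19 November 2020 to 6 July 2021), pushing the deadline to 1 October 2021.
No stated provision tolls the period for the defendant's absence, so the interval from 14 July 2018 to 12 January 2019 has no effect on the deadline.
Nothing else in the chronology tolls or restarts the period.
Yoon filed on 13 July 2021, before the 1 October 2021 deadline, so the action is timely.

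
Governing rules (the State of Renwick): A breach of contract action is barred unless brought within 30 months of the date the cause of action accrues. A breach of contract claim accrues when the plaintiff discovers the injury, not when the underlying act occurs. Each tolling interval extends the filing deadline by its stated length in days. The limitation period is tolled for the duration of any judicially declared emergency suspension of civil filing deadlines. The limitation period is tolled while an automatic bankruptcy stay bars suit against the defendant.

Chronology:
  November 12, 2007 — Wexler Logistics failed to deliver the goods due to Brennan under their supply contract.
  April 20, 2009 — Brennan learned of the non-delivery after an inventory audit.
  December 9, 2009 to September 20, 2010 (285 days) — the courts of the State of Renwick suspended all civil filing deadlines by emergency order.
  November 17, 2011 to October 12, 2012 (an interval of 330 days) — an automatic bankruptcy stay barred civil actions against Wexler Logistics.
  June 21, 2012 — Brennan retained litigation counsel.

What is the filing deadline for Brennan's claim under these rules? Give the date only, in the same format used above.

June 26, 2013

Under the discovery rule, the claim accrued on April 20, 2009, when Brennan discovered the injury — not on the November 12, 2007 date of the underlying act.
The untolled deadline — 30 months after April 20, 2009 — is October 20, 2011.
Because the emergency suspension of filing deadlines ran from December 9, 2009 to September 20, 2010, the deadline is extended by 285 days to July 31, 2012.
Because the automatic bankruptcy stay ran from November 17, 2011 to October 12, 2012, the deadline is extended by 330 days to June 26, 2013.
Nothing else in the chronology tolls or restarts the period.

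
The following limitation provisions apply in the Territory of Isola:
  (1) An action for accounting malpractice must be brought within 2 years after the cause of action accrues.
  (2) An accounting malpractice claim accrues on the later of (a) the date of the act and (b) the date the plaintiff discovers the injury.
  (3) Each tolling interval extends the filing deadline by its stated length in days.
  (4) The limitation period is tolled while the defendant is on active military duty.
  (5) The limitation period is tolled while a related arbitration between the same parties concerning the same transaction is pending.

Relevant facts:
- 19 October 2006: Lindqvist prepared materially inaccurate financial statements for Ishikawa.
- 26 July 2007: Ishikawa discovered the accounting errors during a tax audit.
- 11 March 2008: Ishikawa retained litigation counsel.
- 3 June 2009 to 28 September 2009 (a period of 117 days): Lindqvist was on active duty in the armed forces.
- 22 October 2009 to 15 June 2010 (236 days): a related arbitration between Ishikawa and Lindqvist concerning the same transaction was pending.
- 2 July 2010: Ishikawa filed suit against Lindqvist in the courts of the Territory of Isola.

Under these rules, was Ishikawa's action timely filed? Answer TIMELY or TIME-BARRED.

TIMELY

The claim accrued on 26 July 2007 — the later of the 19 October 2006 act and the 26 July 2007 discovery.
Adding the 2 years base period to 26 July 2007 gives a deadline of 26 July 2009, before any tolling.
The period was tolled for 117 days by the defendant's active military service (3 June 2009 to 28 September 2009), pushing the deadline to 20 November 2009.
Because the pending related arbitration ran from 22 October 2009 to 15 June 2010, the deadline is extended by 236 days to 14 July 2010.
The other events in the timeline have no effect on the limitation period under the stated rules.
The 2 July 2010 filing precedes the 14 July 2010 deadline; the claim is timely.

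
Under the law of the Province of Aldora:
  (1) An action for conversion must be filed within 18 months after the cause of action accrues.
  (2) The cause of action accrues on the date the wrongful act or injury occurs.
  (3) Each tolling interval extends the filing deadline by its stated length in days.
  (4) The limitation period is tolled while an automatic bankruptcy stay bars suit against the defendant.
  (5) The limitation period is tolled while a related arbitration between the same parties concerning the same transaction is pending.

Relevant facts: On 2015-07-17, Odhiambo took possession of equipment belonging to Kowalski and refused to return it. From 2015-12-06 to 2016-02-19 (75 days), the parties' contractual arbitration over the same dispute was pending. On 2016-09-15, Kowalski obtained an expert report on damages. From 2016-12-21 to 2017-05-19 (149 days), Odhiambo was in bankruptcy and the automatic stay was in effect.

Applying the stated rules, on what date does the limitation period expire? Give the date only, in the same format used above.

2017-08-29

The limitation period began to run on 2015-07-17.
18 months from 2015-07-17 is 2017-01-17.
Because the pending related arbitration ran from 2015-12-06 to 2016-02-19, the deadline is extended by 75 days to 2017-04-02.
The automatic bankruptcy stay from 2016-12-21 to 2017-05-19 tolled the period for 149 days, extending the deadline to 2017-08-29.
Nothing else in the chronology tolls or restarts the period.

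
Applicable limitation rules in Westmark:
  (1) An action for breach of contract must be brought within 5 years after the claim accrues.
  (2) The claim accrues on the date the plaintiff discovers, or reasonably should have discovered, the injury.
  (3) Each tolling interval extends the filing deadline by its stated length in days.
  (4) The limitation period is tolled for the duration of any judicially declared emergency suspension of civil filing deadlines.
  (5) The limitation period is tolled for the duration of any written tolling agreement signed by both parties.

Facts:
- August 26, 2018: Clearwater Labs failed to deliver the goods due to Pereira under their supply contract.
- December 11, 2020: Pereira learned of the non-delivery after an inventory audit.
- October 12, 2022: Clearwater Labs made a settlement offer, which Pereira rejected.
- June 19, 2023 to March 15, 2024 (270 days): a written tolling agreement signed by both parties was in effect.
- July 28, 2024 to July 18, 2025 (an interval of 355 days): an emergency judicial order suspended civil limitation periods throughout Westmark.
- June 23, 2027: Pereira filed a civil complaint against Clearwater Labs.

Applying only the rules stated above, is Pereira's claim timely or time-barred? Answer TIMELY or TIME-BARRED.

TIMELY

Under the discovery rule, the claim accrued on December 11, 2020, when Pereira discovered the injury — not on the August 26, 2018 date of the underlying act.
Adding the 5 years base period to December 11, 2020 gives a deadline of December 11, 2025, before any tolling.
The written tolling agreement from June 19, 2023 to March 15, 2024 tolled the period for 270 days, extending the deadline to September 7, 2026.
The emergency suspension of filing deadlines from July 28, 2024 to July 18, 2025 tolled the period for 355 days, extending the deadline to August 28, 2027.
The other events in the timeline have no effect on the limitation period under the stated rules.
The June 23, 2027 filing precedes the August 28, 2027 deadline; the claim is timely.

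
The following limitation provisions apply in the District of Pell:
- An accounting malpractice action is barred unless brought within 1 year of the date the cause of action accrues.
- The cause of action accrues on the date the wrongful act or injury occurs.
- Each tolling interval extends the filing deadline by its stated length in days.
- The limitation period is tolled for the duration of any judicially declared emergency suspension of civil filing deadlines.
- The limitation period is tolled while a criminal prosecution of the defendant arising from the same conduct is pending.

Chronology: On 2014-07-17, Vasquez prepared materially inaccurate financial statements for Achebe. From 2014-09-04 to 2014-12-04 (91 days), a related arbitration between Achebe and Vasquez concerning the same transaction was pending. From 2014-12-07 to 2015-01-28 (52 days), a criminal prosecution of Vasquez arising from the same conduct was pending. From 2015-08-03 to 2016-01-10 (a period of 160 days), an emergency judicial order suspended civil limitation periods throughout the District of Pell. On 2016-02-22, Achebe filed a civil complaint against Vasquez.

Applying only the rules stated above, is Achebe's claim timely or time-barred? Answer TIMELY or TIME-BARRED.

The claim accrued on 2014-07-17, when the wrongful act occurred.
Adding the 1 year base period to 2014-07-17 gives a deadline of 2015-07-17, before any tolling.
Because the pending criminal prosecution ran from 2014-12-07 to 2015-01-28, the deadline is extended by 52 days to 2015-09-07.
The emergency suspension of filing deadlines from 2015-08-03 to 2016-01-10 tolled the period for 160 days, extending the deadline to 2016-02-14.
Although a pending arbitration ran from 2014-09-04 to 2014-12-04, the stated rules do not make that a tolling event, so it is disregarded.
The 2016-02-22 filing falls after the 2016-02-14 deadline; the claim is time-barred.

TIME-BARRED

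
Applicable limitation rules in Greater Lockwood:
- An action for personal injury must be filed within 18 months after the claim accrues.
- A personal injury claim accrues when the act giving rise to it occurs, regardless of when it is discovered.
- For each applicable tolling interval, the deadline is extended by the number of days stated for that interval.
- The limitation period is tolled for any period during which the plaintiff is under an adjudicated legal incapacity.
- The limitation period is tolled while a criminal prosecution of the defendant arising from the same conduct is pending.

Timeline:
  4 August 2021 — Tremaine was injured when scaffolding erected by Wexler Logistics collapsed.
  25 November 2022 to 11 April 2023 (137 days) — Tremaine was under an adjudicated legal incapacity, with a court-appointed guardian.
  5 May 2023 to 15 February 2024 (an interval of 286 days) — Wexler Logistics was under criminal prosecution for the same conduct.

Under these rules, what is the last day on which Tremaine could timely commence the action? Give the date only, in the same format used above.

2 April 2024

The limitation period began to run on 4 August 2021.
The untolled deadline — 18 months after 4 August 2021 — is 4 February 2023.
The period was tolled for 137 days by the plaintiff's legal incapacity (25 November 2022 to 11 April 2023), pushing the deadline to 21 June 2023.
The period was tolled for 286 days by the pending criminal prosecution (5 May 2023 to 15 February 2024), pushing the deadline to 2 April 2024.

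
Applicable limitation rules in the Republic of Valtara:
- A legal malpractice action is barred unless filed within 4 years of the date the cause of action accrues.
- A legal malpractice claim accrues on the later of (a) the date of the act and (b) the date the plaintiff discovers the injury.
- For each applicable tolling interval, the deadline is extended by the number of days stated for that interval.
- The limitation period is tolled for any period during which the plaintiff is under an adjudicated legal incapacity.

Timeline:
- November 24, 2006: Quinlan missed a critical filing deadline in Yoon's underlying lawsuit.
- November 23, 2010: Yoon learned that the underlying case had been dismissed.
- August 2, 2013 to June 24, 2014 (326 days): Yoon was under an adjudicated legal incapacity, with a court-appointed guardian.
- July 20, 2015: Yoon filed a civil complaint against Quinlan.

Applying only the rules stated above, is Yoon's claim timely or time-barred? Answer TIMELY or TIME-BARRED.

Taking the later of the act (November 24, 2006) and discovery (November 23, 2010), the claim accrued on November 23, 2010.
4 years from November 23, 2010 is November 23, 2014.
The period was tolled for 326 days by the plaintiff's legal incapacity (August 2, 2013 to June 24, 2014), pushing the deadline to October 15, 2015.
The July 20, 2015 filing precedes the October 15, 2015 deadline; the claim is timely.

TIMELY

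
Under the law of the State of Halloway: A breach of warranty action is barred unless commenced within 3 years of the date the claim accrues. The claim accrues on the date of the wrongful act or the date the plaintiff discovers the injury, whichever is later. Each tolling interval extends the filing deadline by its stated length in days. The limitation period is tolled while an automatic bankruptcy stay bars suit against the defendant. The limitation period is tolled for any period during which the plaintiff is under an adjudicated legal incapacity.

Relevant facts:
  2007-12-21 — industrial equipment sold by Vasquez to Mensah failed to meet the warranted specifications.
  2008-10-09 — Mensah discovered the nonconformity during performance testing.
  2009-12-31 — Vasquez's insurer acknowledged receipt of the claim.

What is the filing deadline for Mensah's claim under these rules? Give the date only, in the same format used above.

Because discovery on 2008-10-09 post-dates the 2007-12-21 act, accrual under the later-of rule falls on 2008-10-09.
The untolled deadline — 3 years after 2008-10-09 — is 2011-10-09.
The other events in the timeline have no effect on the limitation period under the stated rules.

2011-10-09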